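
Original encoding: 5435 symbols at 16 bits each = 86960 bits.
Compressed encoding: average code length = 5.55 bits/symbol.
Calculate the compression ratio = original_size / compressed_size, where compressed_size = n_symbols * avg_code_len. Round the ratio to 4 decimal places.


original_size = n_symbols * orig_bits = 5435 * 16 = 86960 bits
compressed_size = n_symbols * avg_code_len = 5435 * 5.55 = 30164.25 bits
ratio = original_size / compressed_size = 86960 / 30164.25 = 2.8829

Compression ratio = 2.8829


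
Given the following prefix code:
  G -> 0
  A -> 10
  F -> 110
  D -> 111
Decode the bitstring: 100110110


Decoding step by step:
Bits 10 -> A
Bits 0 -> G
Bits 110 -> F
Bits 110 -> F


Decoded message: AGFF


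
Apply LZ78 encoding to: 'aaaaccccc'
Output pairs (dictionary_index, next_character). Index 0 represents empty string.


LZ78 encoding steps:
Dictionary: {0: ''}
Step 1: w='' (idx 0), next='a' -> output (0, 'a'), add 'a' as idx 1
Step 2: w='a' (idx 1), next='a' -> output (1, 'a'), add 'aa' as idx 2
Step 3: w='a' (idx 1), next='c' -> output (1, 'c'), add 'ac' as idx 3
Step 4: w='' (idx 0), next='c' -> output (0, 'c'), add 'c' as idx 4
Step 5: w='c' (idx 4), next='c' -> output (4, 'c'), add 'cc' as idx 5
Step 6: w='c' (idx 4), end of input -> output (4, '')


Encoded: [(0, 'a'), (1, 'a'), (1, 'c'), (0, 'c'), (4, 'c'), (4, '')]


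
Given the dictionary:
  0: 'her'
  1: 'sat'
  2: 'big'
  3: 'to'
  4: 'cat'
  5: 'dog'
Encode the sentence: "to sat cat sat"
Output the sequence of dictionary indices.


Look up each word in the dictionary:
  'to' -> 3
  'sat' -> 1
  'cat' -> 4
  'sat' -> 1

Encoded: [3, 1, 4, 1]


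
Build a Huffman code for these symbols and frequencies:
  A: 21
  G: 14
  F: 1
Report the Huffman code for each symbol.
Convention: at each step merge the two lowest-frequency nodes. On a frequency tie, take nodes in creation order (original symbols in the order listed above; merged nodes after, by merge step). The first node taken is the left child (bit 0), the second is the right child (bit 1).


Huffman tree construction:
Step 1: Merge F(1) + G(14) = 15
Step 2: Merge (F+G)(15) + A(21) = 36
Read each symbol's code off the tree from the root (left child = 0, right child = 1).

Codes:
  A: 1 (length 1)
  G: 01 (length 2)
  F: 00 (length 2)
Average code length: 51/36 = 1.4167 bits/symbol


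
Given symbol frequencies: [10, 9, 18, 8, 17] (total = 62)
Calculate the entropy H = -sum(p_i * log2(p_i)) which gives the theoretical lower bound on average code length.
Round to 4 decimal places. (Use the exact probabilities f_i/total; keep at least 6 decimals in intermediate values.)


Per-symbol terms -p_i * log2(p_i) with p_i = f_i/62:
  p = 10/62 = 0.161290: log2(p) = -2.632268, -p*log2(p) = 0.424559
  p = 9/62 = 0.145161: log2(p) = -2.784271, -p*log2(p) = 0.404168
  p = 18/62 = 0.290323: log2(p) = -1.784271, -p*log2(p) = 0.518014
  p = 8/62 = 0.129032: log2(p) = -2.954196, -p*log2(p) = 0.381187
  p = 17/62 = 0.274194: log2(p) = -1.866733, -p*log2(p) = 0.511846
H = 0.424559 + 0.404168 + 0.518014 + 0.381187 + 0.511846 = 2.239774

H = 2.2398 bits/symbol


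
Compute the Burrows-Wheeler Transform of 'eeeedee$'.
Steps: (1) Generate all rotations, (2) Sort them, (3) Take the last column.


Rotations (sorted):
  0: $eeeedee -> last char: e
  1: dee$eeee -> last char: e
  2: e$eeeede -> last char: e
  3: edee$eee -> last char: e
  4: ee$eeeed -> last char: d
  5: eedee$ee -> last char: e
  6: eeedee$e -> last char: e
  7: eeeedee$ -> last char: $


BWT = eeeedee$


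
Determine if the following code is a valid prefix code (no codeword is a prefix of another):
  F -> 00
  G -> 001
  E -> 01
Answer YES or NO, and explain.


Checking each pair (does one codeword prefix another?):
  F='00' vs G='001': prefix -- VIOLATION

NO -- this is NOT a valid prefix code. F (00) is a prefix of G (001).


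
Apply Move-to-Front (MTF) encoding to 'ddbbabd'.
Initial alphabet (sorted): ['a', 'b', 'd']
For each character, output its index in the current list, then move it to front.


MTF encoding:
'd': index 2 in ['a', 'b', 'd'] -> ['d', 'a', 'b']
'd': index 0 in ['d', 'a', 'b'] -> ['d', 'a', 'b']
'b': index 2 in ['d', 'a', 'b'] -> ['b', 'd', 'a']
'b': index 0 in ['b', 'd', 'a'] -> ['b', 'd', 'a']
'a': index 2 in ['b', 'd', 'a'] -> ['a', 'b', 'd']
'b': index 1 in ['a', 'b', 'd'] -> ['b', 'a', 'd']
'd': index 2 in ['b', 'a', 'd'] -> ['d', 'b', 'a']


Output: [2, 0, 2, 0, 2, 1, 2]


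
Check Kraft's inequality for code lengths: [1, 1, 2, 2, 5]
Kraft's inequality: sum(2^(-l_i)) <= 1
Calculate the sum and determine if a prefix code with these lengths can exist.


Sum = 2^(-1) + 2^(-1) + 2^(-2) + 2^(-2) + 2^(-5)
    = 0.5 + 0.5 + 0.25 + 0.25 + 0.03125
    = 49/32 = 1.53125
Since 1.53125 > 1, Kraft's inequality is NOT satisfied.
A prefix code with these lengths CANNOT exist.

Kraft sum = 1.53125. Not satisfied.


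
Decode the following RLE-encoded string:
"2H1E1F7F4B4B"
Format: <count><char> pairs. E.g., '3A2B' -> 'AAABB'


Expanding each <count><char> pair:
  2H -> 'HH'
  1E -> 'E'
  1F -> 'F'
  7F -> 'FFFFFFF'
  4B -> 'BBBB'
  4B -> 'BBBB'

Decoded = HHEFFFFFFFFBBBBBBBB


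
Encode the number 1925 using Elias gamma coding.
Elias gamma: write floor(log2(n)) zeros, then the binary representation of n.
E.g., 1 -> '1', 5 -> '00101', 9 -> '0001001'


num_bits = floor(log2(1925)) + 1 = 11
leading_zeros = num_bits - 1 = 10
binary(1925) = 11110000101

Elias gamma(1925) = '0000000000' + '11110000101' = 000000000011110000101 (21 bits)


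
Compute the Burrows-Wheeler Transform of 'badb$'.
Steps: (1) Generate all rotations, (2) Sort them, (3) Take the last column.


Rotations (sorted):
  0: $badb -> last char: b
  1: adb$b -> last char: b
  2: b$bad -> last char: d
  3: badb$ -> last char: $
  4: db$ba -> last char: a


BWT = bbd$a


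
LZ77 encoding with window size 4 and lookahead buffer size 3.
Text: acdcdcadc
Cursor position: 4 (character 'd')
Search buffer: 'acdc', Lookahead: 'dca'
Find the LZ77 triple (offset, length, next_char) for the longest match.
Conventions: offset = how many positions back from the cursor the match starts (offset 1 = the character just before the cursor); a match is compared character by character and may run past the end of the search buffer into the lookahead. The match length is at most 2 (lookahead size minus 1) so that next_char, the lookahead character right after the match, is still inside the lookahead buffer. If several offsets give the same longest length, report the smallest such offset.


Try each offset into the search buffer:
  offset=1 (pos 3, char 'c'): match length 0
  offset=2 (pos 2, char 'd'): match length 2
  offset=3 (pos 1, char 'c'): match length 0
  offset=4 (pos 0, char 'a'): match length 0
Longest match has length 2 at offset 2.
next_char = character at position 4 + 2 = 6 -> 'a'

Best match: offset=2, length=2 (matching 'dc' starting at position 2)
LZ77 triple: (2, 2, 'a')


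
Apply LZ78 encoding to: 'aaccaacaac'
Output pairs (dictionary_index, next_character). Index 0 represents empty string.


LZ78 encoding steps:
Dictionary: {0: ''}
Step 1: w='' (idx 0), next='a' -> output (0, 'a'), add 'a' as idx 1
Step 2: w='a' (idx 1), next='c' -> output (1, 'c'), add 'ac' as idx 2
Step 3: w='' (idx 0), next='c' -> output (0, 'c'), add 'c' as idx 3
Step 4: w='a' (idx 1), next='a' -> output (1, 'a'), add 'aa' as idx 4
Step 5: w='c' (idx 3), next='a' -> output (3, 'a'), add 'ca' as idx 5
Step 6: w='ac' (idx 2), end of input -> output (2, '')


Encoded: [(0, 'a'), (1, 'c'), (0, 'c'), (1, 'a'), (3, 'a'), (2, '')]


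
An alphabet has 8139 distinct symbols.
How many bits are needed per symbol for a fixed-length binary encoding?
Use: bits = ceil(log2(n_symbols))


log2(8139) = 12.9906
Bracket: 2^12 = 4096 < 8139 <= 2^13 = 8192
So ceil(log2(8139)) = 13

bits = ceil(log2(8139)) = ceil(12.9906) = 13 bits


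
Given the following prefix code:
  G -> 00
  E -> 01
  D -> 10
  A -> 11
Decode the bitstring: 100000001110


Decoding step by step:
Bits 10 -> D
Bits 00 -> G
Bits 00 -> G
Bits 00 -> G
Bits 11 -> A
Bits 10 -> D


Decoded message: DGGGAD


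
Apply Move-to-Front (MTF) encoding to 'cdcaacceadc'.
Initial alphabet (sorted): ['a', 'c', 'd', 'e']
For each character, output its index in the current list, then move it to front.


MTF encoding:
'c': index 1 in ['a', 'c', 'd', 'e'] -> ['c', 'a', 'd', 'e']
'd': index 2 in ['c', 'a', 'd', 'e'] -> ['d', 'c', 'a', 'e']
'c': index 1 in ['d', 'c', 'a', 'e'] -> ['c', 'd', 'a', 'e']
'a': index 2 in ['c', 'd', 'a', 'e'] -> ['a', 'c', 'd', 'e']
'a': index 0 in ['a', 'c', 'd', 'e'] -> ['a', 'c', 'd', 'e']
'c': index 1 in ['a', 'c', 'd', 'e'] -> ['c', 'a', 'd', 'e']
'c': index 0 in ['c', 'a', 'd', 'e'] -> ['c', 'a', 'd', 'e']
'e': index 3 in ['c', 'a', 'd', 'e'] -> ['e', 'c', 'a', 'd']
'a': index 2 in ['e', 'c', 'a', 'd'] -> ['a', 'e', 'c', 'd']
'd': index 3 in ['a', 'e', 'c', 'd'] -> ['d', 'a', 'e', 'c']
'c': index 3 in ['d', 'a', 'e', 'c'] -> ['c', 'd', 'a', 'e']


Output: [1, 2, 1, 2, 0, 1, 0, 3, 2, 3, 3]


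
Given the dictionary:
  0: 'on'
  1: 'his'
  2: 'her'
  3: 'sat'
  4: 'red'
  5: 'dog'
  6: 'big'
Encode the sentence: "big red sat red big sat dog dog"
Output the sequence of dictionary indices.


Look up each word in the dictionary:
  'big' -> 6
  'red' -> 4
  'sat' -> 3
  'red' -> 4
  'big' -> 6
  'sat' -> 3
  'dog' -> 5
  'dog' -> 5

Encoded: [6, 4, 3, 4, 6, 3, 5, 5]


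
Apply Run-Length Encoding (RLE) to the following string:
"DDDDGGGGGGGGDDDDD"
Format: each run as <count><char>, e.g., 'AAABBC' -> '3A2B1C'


Scanning runs left to right:
  i=0: run of 'D' x 4 -> '4D'
  i=4: run of 'G' x 8 -> '8G'
  i=12: run of 'D' x 5 -> '5D'

RLE = 4D8G5D


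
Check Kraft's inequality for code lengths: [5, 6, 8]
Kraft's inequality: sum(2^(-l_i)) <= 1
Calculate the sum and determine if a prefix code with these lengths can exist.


Sum = 2^(-5) + 2^(-6) + 2^(-8)
    = 0.03125 + 0.015625 + 0.00390625
    = 13/256 = 0.05078125
Since 0.05078125 <= 1, Kraft's inequality IS satisfied.
A prefix code with these lengths CAN exist.

Kraft sum = 0.05078125. Satisfied.


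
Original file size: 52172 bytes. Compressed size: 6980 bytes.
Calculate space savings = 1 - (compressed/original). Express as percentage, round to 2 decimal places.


ratio = compressed/original = 6980/52172 = 0.133788
savings = 1 - ratio = 1 - 0.133788 = 0.866212
as a percentage: 0.866212 * 100 = 86.62%

Space savings = 1 - 6980/52172 = 86.62%


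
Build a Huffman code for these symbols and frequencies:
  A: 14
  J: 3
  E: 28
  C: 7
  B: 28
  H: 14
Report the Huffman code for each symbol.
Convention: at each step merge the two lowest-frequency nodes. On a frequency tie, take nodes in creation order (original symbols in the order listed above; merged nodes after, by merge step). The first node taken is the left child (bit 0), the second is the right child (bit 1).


Huffman tree construction:
Step 1: Merge J(3) + C(7) = 10
Step 2: Merge (J+C)(10) + A(14) = 24
Step 3: Merge H(14) + ((J+C)+A)(24) = 38
Step 4: Merge E(28) + B(28) = 56
Step 5: Merge (H+((J+C)+A))(38) + (E+B)(56) = 94
Read each symbol's code off the tree from the root (left child = 0, right child = 1).

Codes:
  A: 011 (length 3)
  J: 0100 (length 4)
  E: 10 (length 2)
  C: 0101 (length 4)
  B: 11 (length 2)
  H: 00 (length 2)
Average code length: 222/94 = 2.3617 bits/symbol


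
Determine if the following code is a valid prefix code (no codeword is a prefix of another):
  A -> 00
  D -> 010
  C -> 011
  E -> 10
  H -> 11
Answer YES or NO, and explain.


Checking each pair (does one codeword prefix another?):
  A='00' vs D='010': no prefix
  A='00' vs C='011': no prefix
  A='00' vs E='10': no prefix
  A='00' vs H='11': no prefix
  D='010' vs A='00': no prefix
  D='010' vs C='011': no prefix
  D='010' vs E='10': no prefix
  D='010' vs H='11': no prefix
  C='011' vs A='00': no prefix
  C='011' vs D='010': no prefix
  C='011' vs E='10': no prefix
  C='011' vs H='11': no prefix
  E='10' vs A='00': no prefix
  E='10' vs D='010': no prefix
  E='10' vs C='011': no prefix
  E='10' vs H='11': no prefix
  H='11' vs A='00': no prefix
  H='11' vs D='010': no prefix
  H='11' vs C='011': no prefix
  H='11' vs E='10': no prefix
No violation found over all pairs.

YES -- this is a valid prefix code. No codeword is a prefix of any other codeword.


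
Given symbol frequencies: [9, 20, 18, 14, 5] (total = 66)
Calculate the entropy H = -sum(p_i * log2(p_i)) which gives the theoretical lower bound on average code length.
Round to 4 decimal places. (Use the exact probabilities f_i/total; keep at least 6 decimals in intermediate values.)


Per-symbol terms -p_i * log2(p_i) with p_i = f_i/66:
  p = 9/66 = 0.136364: log2(p) = -2.874469, -p*log2(p) = 0.391973
  p = 20/66 = 0.303030: log2(p) = -1.722466, -p*log2(p) = 0.521959
  p = 18/66 = 0.272727: log2(p) = -1.874469, -p*log2(p) = 0.511219
  p = 14/66 = 0.212121: log2(p) = -2.237039, -p*log2(p) = 0.474523
  p = 5/66 = 0.075758: log2(p) = -3.722466, -p*log2(p) = 0.282005
H = 0.391973 + 0.521959 + 0.511219 + 0.474523 + 0.282005 = 2.181679

H = 2.1817 bits/symbol


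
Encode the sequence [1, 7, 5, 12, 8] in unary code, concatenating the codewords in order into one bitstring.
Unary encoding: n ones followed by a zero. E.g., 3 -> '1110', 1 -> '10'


Encode each number as n ones followed by a terminating 0:
  1 -> 10 (2 bits)
  7 -> 11111110 (8 bits)
  5 -> 111110 (6 bits)
  12 -> 1111111111110 (13 bits)
  8 -> 111111110 (9 bits)
Total length = 2 + 8 + 6 + 13 + 9 = 38 bits.

Unary([1, 7, 5, 12, 8]) = 10111111101111101111111111110111111110 (38 bits)


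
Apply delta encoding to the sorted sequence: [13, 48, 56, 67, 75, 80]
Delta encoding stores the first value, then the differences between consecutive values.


First value: 13
Deltas:
  48 - 13 = 35
  56 - 48 = 8
  67 - 56 = 11
  75 - 67 = 8
  80 - 75 = 5


Delta encoded: [13, 35, 8, 11, 8, 5]


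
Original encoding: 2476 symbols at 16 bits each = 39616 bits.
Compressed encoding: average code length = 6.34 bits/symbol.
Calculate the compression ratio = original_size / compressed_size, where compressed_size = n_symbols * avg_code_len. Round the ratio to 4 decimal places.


original_size = n_symbols * orig_bits = 2476 * 16 = 39616 bits
compressed_size = n_symbols * avg_code_len = 2476 * 6.34 = 15697.84 bits
ratio = original_size / compressed_size = 39616 / 15697.84 = 2.5237

Compression ratio = 2.5237


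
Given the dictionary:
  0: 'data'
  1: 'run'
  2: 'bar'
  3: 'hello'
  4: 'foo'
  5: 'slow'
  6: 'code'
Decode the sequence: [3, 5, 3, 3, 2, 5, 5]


Look up each index in the dictionary:
  3 -> 'hello'
  5 -> 'slow'
  3 -> 'hello'
  3 -> 'hello'
  2 -> 'bar'
  5 -> 'slow'
  5 -> 'slow'

Decoded: "hello slow hello hello bar slow slow"


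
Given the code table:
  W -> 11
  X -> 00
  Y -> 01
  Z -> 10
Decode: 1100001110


Decoding:
11 -> W
00 -> X
00 -> X
11 -> W
10 -> Z


Result: WXXWZ


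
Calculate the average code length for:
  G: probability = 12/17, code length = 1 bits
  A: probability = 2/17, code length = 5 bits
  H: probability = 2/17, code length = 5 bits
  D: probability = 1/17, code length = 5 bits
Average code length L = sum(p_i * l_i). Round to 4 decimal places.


Weighted contributions p_i * l_i:
  G: (12/17) * 1 = 12/17
  A: (2/17) * 5 = 10/17
  H: (2/17) * 5 = 10/17
  D: (1/17) * 5 = 5/17
Sum = (12 + 10 + 10 + 5)/17 = 37/17

L = 37/17 = 2.1765 bits/symbol


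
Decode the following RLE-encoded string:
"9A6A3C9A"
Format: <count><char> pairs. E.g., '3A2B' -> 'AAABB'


Expanding each <count><char> pair:
  9A -> 'AAAAAAAAA'
  6A -> 'AAAAAA'
  3C -> 'CCC'
  9A -> 'AAAAAAAAA'

Decoded = AAAAAAAAAAAAAAACCCAAAAAAAAA


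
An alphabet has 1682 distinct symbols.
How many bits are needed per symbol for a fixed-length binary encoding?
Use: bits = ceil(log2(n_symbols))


log2(1682) = 10.716
Bracket: 2^10 = 1024 < 1682 <= 2^11 = 2048
So ceil(log2(1682)) = 11

bits = ceil(log2(1682)) = ceil(10.716) = 11 bits


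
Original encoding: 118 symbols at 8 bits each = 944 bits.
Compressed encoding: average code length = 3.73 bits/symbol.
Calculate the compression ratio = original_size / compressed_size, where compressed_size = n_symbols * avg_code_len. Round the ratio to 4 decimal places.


original_size = n_symbols * orig_bits = 118 * 8 = 944 bits
compressed_size = n_symbols * avg_code_len = 118 * 3.73 = 440.14 bits
ratio = original_size / compressed_size = 944 / 440.14 = 2.1448

Compression ratio = 2.1448


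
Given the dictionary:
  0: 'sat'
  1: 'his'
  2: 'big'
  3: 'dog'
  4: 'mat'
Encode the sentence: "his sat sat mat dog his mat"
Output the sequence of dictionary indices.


Look up each word in the dictionary:
  'his' -> 1
  'sat' -> 0
  'sat' -> 0
  'mat' -> 4
  'dog' -> 3
  'his' -> 1
  'mat' -> 4

Encoded: [1, 0, 0, 4, 3, 1, 4]


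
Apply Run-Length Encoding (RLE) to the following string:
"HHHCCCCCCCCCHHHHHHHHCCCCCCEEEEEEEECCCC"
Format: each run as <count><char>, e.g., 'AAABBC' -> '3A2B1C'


Scanning runs left to right:
  i=0: run of 'H' x 3 -> '3H'
  i=3: run of 'C' x 9 -> '9C'
  i=12: run of 'H' x 8 -> '8H'
  i=20: run of 'C' x 6 -> '6C'
  i=26: run of 'E' x 8 -> '8E'
  i=34: run of 'C' x 4 -> '4C'

RLE = 3H9C8H6C8E4C


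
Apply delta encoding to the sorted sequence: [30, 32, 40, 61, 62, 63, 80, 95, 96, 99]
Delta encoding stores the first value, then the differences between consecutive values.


First value: 30
Deltas:
  32 - 30 = 2
  40 - 32 = 8
  61 - 40 = 21
  62 - 61 = 1
  63 - 62 = 1
  80 - 63 = 17
  95 - 80 = 15
  96 - 95 = 1
  99 - 96 = 3


Delta encoded: [30, 2, 8, 21, 1, 1, 17, 15, 1, 3]


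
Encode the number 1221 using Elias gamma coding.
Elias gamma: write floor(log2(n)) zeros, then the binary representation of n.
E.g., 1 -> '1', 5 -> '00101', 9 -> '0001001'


num_bits = floor(log2(1221)) + 1 = 11
leading_zeros = num_bits - 1 = 10
binary(1221) = 10011000101

Elias gamma(1221) = '0000000000' + '10011000101' = 000000000010011000101 (21 bits)


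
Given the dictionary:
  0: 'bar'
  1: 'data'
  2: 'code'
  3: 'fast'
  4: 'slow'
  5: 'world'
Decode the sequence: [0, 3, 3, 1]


Look up each index in the dictionary:
  0 -> 'bar'
  3 -> 'fast'
  3 -> 'fast'
  1 -> 'data'

Decoded: "bar fast fast data"


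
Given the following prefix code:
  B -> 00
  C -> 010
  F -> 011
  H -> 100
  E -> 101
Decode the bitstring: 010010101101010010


Decoding step by step:
Bits 010 -> C
Bits 010 -> C
Bits 101 -> E
Bits 101 -> E
Bits 010 -> C
Bits 010 -> C


Decoded message: CCEECC


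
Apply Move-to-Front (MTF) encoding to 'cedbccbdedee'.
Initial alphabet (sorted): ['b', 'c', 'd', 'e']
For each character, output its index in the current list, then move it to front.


MTF encoding:
'c': index 1 in ['b', 'c', 'd', 'e'] -> ['c', 'b', 'd', 'e']
'e': index 3 in ['c', 'b', 'd', 'e'] -> ['e', 'c', 'b', 'd']
'd': index 3 in ['e', 'c', 'b', 'd'] -> ['d', 'e', 'c', 'b']
'b': index 3 in ['d', 'e', 'c', 'b'] -> ['b', 'd', 'e', 'c']
'c': index 3 in ['b', 'd', 'e', 'c'] -> ['c', 'b', 'd', 'e']
'c': index 0 in ['c', 'b', 'd', 'e'] -> ['c', 'b', 'd', 'e']
'b': index 1 in ['c', 'b', 'd', 'e'] -> ['b', 'c', 'd', 'e']
'd': index 2 in ['b', 'c', 'd', 'e'] -> ['d', 'b', 'c', 'e']
'e': index 3 in ['d', 'b', 'c', 'e'] -> ['e', 'd', 'b', 'c']
'd': index 1 in ['e', 'd', 'b', 'c'] -> ['d', 'e', 'b', 'c']
'e': index 1 in ['d', 'e', 'b', 'c'] -> ['e', 'd', 'b', 'c']
'e': index 0 in ['e', 'd', 'b', 'c'] -> ['e', 'd', 'b', 'c']


Output: [1, 3, 3, 3, 3, 0, 1, 2, 3, 1, 1, 0]


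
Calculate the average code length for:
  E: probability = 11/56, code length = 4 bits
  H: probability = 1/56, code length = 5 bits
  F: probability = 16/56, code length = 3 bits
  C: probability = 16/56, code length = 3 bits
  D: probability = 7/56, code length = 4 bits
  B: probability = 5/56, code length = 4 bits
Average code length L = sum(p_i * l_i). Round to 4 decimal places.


Weighted contributions p_i * l_i:
  E: (11/56) * 4 = 44/56
  H: (1/56) * 5 = 5/56
  F: (16/56) * 3 = 48/56
  C: (16/56) * 3 = 48/56
  D: (7/56) * 4 = 28/56
  B: (5/56) * 4 = 20/56
Sum = (44 + 5 + 48 + 48 + 28 + 20)/56 = 193/56

L = 193/56 = 3.4464 bits/symbol


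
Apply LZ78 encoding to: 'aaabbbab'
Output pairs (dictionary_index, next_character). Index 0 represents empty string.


LZ78 encoding steps:
Dictionary: {0: ''}
Step 1: w='' (idx 0), next='a' -> output (0, 'a'), add 'a' as idx 1
Step 2: w='a' (idx 1), next='a' -> output (1, 'a'), add 'aa' as idx 2
Step 3: w='' (idx 0), next='b' -> output (0, 'b'), add 'b' as idx 3
Step 4: w='b' (idx 3), next='b' -> output (3, 'b'), add 'bb' as idx 4
Step 5: w='a' (idx 1), next='b' -> output (1, 'b'), add 'ab' as idx 5


Encoded: [(0, 'a'), (1, 'a'), (0, 'b'), (3, 'b'), (1, 'b')]


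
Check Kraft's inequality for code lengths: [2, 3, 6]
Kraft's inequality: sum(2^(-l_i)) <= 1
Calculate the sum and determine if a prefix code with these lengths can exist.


Sum = 2^(-2) + 2^(-3) + 2^(-6)
    = 0.25 + 0.125 + 0.015625
    = 25/64 = 0.390625
Since 0.390625 <= 1, Kraft's inequality IS satisfied.
A prefix code with these lengths CAN exist.

Kraft sum = 0.390625. Satisfied.


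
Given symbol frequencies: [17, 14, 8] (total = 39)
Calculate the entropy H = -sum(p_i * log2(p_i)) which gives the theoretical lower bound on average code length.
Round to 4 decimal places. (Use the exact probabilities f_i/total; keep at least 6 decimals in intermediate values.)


Per-symbol terms -p_i * log2(p_i) with p_i = f_i/39:
  p = 17/39 = 0.435897: log2(p) = -1.197939, -p*log2(p) = 0.522179
  p = 14/39 = 0.358974: log2(p) = -1.478047, -p*log2(p) = 0.530581
  p = 8/39 = 0.205128: log2(p) = -2.285402, -p*log2(p) = 0.468800
H = 0.522179 + 0.530581 + 0.468800 = 1.521560

H = 1.5216 bits/symbol


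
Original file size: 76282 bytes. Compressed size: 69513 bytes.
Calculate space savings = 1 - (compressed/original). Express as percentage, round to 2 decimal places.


ratio = compressed/original = 69513/76282 = 0.911263
savings = 1 - ratio = 1 - 0.911263 = 0.088737
as a percentage: 0.088737 * 100 = 8.87%

Space savings = 1 - 69513/76282 = 8.87%


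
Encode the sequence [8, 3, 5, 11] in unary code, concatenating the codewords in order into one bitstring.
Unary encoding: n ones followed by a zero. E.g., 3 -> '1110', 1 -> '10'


Encode each number as n ones followed by a terminating 0:
  8 -> 111111110 (9 bits)
  3 -> 1110 (4 bits)
  5 -> 111110 (6 bits)
  11 -> 111111111110 (12 bits)
Total length = 9 + 4 + 6 + 12 = 31 bits.

Unary([8, 3, 5, 11]) = 1111111101110111110111111111110 (31 bits)


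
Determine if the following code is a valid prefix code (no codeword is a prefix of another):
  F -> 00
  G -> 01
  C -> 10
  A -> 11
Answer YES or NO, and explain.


Checking each pair (does one codeword prefix another?):
  F='00' vs G='01': no prefix
  F='00' vs C='10': no prefix
  F='00' vs A='11': no prefix
  G='01' vs F='00': no prefix
  G='01' vs C='10': no prefix
  G='01' vs A='11': no prefix
  C='10' vs F='00': no prefix
  C='10' vs G='01': no prefix
  C='10' vs A='11': no prefix
  A='11' vs F='00': no prefix
  A='11' vs G='01': no prefix
  A='11' vs C='10': no prefix
No violation found over all pairs.

YES -- this is a valid prefix code. No codeword is a prefix of any other codeword.


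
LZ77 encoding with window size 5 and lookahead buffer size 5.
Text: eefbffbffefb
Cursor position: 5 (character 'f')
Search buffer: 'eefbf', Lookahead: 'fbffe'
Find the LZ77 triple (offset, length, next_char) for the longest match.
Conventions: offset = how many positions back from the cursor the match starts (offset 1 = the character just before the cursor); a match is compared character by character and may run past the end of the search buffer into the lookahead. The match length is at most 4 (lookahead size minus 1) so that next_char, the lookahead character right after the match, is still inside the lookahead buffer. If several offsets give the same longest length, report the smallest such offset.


Try each offset into the search buffer:
  offset=1 (pos 4, char 'f'): match length 1
  offset=2 (pos 3, char 'b'): match length 0
  offset=3 (pos 2, char 'f'): match length 4
  offset=4 (pos 1, char 'e'): match length 0
  offset=5 (pos 0, char 'e'): match length 0
Longest match has length 4 at offset 3.
next_char = character at position 5 + 4 = 9 -> 'e'

Best match: offset=3, length=4 (matching 'fbff' starting at position 2)
LZ77 triple: (3, 4, 'e')


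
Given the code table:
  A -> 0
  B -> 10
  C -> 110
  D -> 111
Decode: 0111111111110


Decoding:
0 -> A
111 -> D
111 -> D
111 -> D
110 -> C


Result: ADDDC


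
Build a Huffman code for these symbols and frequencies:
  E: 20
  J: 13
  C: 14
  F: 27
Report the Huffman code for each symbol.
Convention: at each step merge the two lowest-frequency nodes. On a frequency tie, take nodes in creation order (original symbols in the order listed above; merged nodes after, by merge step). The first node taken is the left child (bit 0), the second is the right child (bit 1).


Huffman tree construction:
Step 1: Merge J(13) + C(14) = 27
Step 2: Merge E(20) + F(27) = 47
Step 3: Merge (J+C)(27) + (E+F)(47) = 74
Read each symbol's code off the tree from the root (left child = 0, right child = 1).

Codes:
  E: 10 (length 2)
  J: 00 (length 2)
  C: 01 (length 2)
  F: 11 (length 2)
Average code length: 148/74 = 2.0000 bits/symbol


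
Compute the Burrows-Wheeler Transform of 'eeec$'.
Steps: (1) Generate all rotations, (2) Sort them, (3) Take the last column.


Rotations (sorted):
  0: $eeec -> last char: c
  1: c$eee -> last char: e
  2: ec$ee -> last char: e
  3: eec$e -> last char: e
  4: eeec$ -> last char: $


BWT = ceee$


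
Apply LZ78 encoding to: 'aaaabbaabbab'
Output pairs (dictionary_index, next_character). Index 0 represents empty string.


LZ78 encoding steps:
Dictionary: {0: ''}
Step 1: w='' (idx 0), next='a' -> output (0, 'a'), add 'a' as idx 1
Step 2: w='a' (idx 1), next='a' -> output (1, 'a'), add 'aa' as idx 2
Step 3: w='a' (idx 1), next='b' -> output (1, 'b'), add 'ab' as idx 3
Step 4: w='' (idx 0), next='b' -> output (0, 'b'), add 'b' as idx 4
Step 5: w='aa' (idx 2), next='b' -> output (2, 'b'), add 'aab' as idx 5
Step 6: w='b' (idx 4), next='a' -> output (4, 'a'), add 'ba' as idx 6
Step 7: w='b' (idx 4), end of input -> output (4, '')


Encoded: [(0, 'a'), (1, 'a'), (1, 'b'), (0, 'b'), (2, 'b'), (4, 'a'), (4, '')]


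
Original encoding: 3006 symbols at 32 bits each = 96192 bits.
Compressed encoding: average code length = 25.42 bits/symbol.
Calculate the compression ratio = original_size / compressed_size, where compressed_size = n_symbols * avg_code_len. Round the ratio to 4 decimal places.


original_size = n_symbols * orig_bits = 3006 * 32 = 96192 bits
compressed_size = n_symbols * avg_code_len = 3006 * 25.42 = 76412.52 bits
ratio = original_size / compressed_size = 96192 / 76412.52 = 1.2589

Compression ratio = 1.2589


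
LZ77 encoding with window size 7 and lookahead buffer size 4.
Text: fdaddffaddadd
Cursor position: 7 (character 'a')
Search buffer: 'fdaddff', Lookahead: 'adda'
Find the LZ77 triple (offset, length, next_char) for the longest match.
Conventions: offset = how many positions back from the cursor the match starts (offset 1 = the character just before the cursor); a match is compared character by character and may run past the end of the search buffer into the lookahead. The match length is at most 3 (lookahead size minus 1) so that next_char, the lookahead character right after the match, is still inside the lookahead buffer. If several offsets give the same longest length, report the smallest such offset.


Try each offset into the search buffer:
  offset=1 (pos 6, char 'f'): match length 0
  offset=2 (pos 5, char 'f'): match length 0
  offset=3 (pos 4, char 'd'): match length 0
  offset=4 (pos 3, char 'd'): match length 0
  offset=5 (pos 2, char 'a'): match length 3
  offset=6 (pos 1, char 'd'): match length 0
  offset=7 (pos 0, char 'f'): match length 0
Longest match has length 3 at offset 5.
next_char = character at position 7 + 3 = 10 -> 'a'

Best match: offset=5, length=3 (matching 'add' starting at position 2)
LZ77 triple: (5, 3, 'a')


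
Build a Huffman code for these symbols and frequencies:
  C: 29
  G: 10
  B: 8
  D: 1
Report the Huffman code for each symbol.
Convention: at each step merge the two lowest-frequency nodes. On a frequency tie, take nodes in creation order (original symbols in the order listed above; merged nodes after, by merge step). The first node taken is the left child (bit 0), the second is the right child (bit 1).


Huffman tree construction:
Step 1: Merge D(1) + B(8) = 9
Step 2: Merge (D+B)(9) + G(10) = 19
Step 3: Merge ((D+B)+G)(19) + C(29) = 48
Read each symbol's code off the tree from the root (left child = 0, right child = 1).

Codes:
  C: 1 (length 1)
  G: 01 (length 2)
  B: 001 (length 3)
  D: 000 (length 3)
Average code length: 76/48 = 1.5833 bits/symbol


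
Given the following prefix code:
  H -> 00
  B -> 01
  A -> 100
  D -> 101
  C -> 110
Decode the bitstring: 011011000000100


Decoding step by step:
Bits 01 -> B
Bits 101 -> D
Bits 100 -> A
Bits 00 -> H
Bits 00 -> H
Bits 100 -> A


Decoded message: BDAHHA


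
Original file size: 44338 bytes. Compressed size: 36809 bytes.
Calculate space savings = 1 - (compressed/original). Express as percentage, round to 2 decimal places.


ratio = compressed/original = 36809/44338 = 0.830191
savings = 1 - ratio = 1 - 0.830191 = 0.169809
as a percentage: 0.169809 * 100 = 16.98%

Space savings = 1 - 36809/44338 = 16.98%


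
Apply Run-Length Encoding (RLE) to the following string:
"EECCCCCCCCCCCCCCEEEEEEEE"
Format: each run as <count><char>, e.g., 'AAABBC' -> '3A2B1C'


Scanning runs left to right:
  i=0: run of 'E' x 2 -> '2E'
  i=2: run of 'C' x 14 -> '14C'
  i=16: run of 'E' x 8 -> '8E'

RLE = 2E14C8E


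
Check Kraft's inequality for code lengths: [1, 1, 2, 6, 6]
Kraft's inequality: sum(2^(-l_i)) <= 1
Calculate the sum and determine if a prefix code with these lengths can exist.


Sum = 2^(-1) + 2^(-1) + 2^(-2) + 2^(-6) + 2^(-6)
    = 0.5 + 0.5 + 0.25 + 0.015625 + 0.015625
    = 82/64 = 1.28125
Since 1.28125 > 1, Kraft's inequality is NOT satisfied.
A prefix code with these lengths CANNOT exist.

Kraft sum = 1.28125. Not satisfied.


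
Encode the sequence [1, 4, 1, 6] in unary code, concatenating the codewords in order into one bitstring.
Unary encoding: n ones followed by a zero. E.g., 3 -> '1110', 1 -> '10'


Encode each number as n ones followed by a terminating 0:
  1 -> 10 (2 bits)
  4 -> 11110 (5 bits)
  1 -> 10 (2 bits)
  6 -> 1111110 (7 bits)
Total length = 2 + 5 + 2 + 7 = 16 bits.

Unary([1, 4, 1, 6]) = 1011110101111110 (16 bits)


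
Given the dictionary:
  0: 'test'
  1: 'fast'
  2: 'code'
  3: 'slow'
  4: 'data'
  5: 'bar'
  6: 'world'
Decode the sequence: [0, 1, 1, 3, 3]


Look up each index in the dictionary:
  0 -> 'test'
  1 -> 'fast'
  1 -> 'fast'
  3 -> 'slow'
  3 -> 'slow'

Decoded: "test fast fast slow slow"


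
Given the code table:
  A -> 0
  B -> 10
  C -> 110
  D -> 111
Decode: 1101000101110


Decoding:
110 -> C
10 -> B
0 -> A
0 -> A
10 -> B
111 -> D
0 -> A


Result: CBAABDA


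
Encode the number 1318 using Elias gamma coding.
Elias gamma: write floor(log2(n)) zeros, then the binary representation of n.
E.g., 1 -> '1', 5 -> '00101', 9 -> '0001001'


num_bits = floor(log2(1318)) + 1 = 11
leading_zeros = num_bits - 1 = 10
binary(1318) = 10100100110

Elias gamma(1318) = '0000000000' + '10100100110' = 000000000010100100110 (21 bits)


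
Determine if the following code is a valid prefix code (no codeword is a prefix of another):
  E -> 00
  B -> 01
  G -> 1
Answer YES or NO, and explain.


Checking each pair (does one codeword prefix another?):
  E='00' vs B='01': no prefix
  E='00' vs G='1': no prefix
  B='01' vs E='00': no prefix
  B='01' vs G='1': no prefix
  G='1' vs E='00': no prefix
  G='1' vs B='01': no prefix
No violation found over all pairs.

YES -- this is a valid prefix code. No codeword is a prefix of any other codeword.


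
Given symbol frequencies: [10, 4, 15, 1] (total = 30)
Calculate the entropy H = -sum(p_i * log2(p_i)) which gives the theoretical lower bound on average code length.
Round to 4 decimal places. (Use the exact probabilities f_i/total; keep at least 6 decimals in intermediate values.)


Per-symbol terms -p_i * log2(p_i) with p_i = f_i/30:
  p = 10/30 = 0.333333: log2(p) = -1.584963, -p*log2(p) = 0.528321
  p = 4/30 = 0.133333: log2(p) = -2.906891, -p*log2(p) = 0.387585
  p = 15/30 = 0.500000: log2(p) = -1.000000, -p*log2(p) = 0.500000
  p = 1/30 = 0.033333: log2(p) = -4.906891, -p*log2(p) = 0.163563
H = 0.528321 + 0.387585 + 0.500000 + 0.163563 = 1.579469

H = 1.5795 bits/symbol


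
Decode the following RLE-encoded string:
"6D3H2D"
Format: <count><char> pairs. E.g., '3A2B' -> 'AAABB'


Expanding each <count><char> pair:
  6D -> 'DDDDDD'
  3H -> 'HHH'
  2D -> 'DD'

Decoded = DDDDDDHHHDD


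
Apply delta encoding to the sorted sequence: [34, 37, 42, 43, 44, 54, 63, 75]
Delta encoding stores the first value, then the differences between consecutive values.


First value: 34
Deltas:
  37 - 34 = 3
  42 - 37 = 5
  43 - 42 = 1
  44 - 43 = 1
  54 - 44 = 10
  63 - 54 = 9
  75 - 63 = 12


Delta encoded: [34, 3, 5, 1, 1, 10, 9, 12]


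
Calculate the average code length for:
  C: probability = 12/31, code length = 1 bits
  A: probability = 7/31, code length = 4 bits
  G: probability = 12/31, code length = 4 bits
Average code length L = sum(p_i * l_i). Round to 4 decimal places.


Weighted contributions p_i * l_i:
  C: (12/31) * 1 = 12/31
  A: (7/31) * 4 = 28/31
  G: (12/31) * 4 = 48/31
Sum = (12 + 28 + 48)/31 = 88/31

L = 88/31 = 2.8387 bits/symbol


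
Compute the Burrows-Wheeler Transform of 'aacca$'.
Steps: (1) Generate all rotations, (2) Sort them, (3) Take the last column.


Rotations (sorted):
  0: $aacca -> last char: a
  1: a$aacc -> last char: c
  2: aacca$ -> last char: $
  3: acca$a -> last char: a
  4: ca$aac -> last char: c
  5: cca$aa -> last char: a


BWT = ac$aca


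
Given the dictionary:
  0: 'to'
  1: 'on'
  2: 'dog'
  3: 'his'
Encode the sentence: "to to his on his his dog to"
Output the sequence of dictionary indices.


Look up each word in the dictionary:
  'to' -> 0
  'to' -> 0
  'his' -> 3
  'on' -> 1
  'his' -> 3
  'his' -> 3
  'dog' -> 2
  'to' -> 0

Encoded: [0, 0, 3, 1, 3, 3, 2, 0]


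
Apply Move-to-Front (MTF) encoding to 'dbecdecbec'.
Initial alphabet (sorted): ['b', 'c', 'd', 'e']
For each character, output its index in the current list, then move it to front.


MTF encoding:
'd': index 2 in ['b', 'c', 'd', 'e'] -> ['d', 'b', 'c', 'e']
'b': index 1 in ['d', 'b', 'c', 'e'] -> ['b', 'd', 'c', 'e']
'e': index 3 in ['b', 'd', 'c', 'e'] -> ['e', 'b', 'd', 'c']
'c': index 3 in ['e', 'b', 'd', 'c'] -> ['c', 'e', 'b', 'd']
'd': index 3 in ['c', 'e', 'b', 'd'] -> ['d', 'c', 'e', 'b']
'e': index 2 in ['d', 'c', 'e', 'b'] -> ['e', 'd', 'c', 'b']
'c': index 2 in ['e', 'd', 'c', 'b'] -> ['c', 'e', 'd', 'b']
'b': index 3 in ['c', 'e', 'd', 'b'] -> ['b', 'c', 'e', 'd']
'e': index 2 in ['b', 'c', 'e', 'd'] -> ['e', 'b', 'c', 'd']
'c': index 2 in ['e', 'b', 'c', 'd'] -> ['c', 'e', 'b', 'd']


Output: [2, 1, 3, 3, 3, 2, 2, 3, 2, 2]


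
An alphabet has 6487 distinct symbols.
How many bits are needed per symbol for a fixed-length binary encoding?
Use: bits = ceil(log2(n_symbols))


log2(6487) = 12.6633
Bracket: 2^12 = 4096 < 6487 <= 2^13 = 8192
So ceil(log2(6487)) = 13

bits = ceil(log2(6487)) = ceil(12.6633) = 13 bits


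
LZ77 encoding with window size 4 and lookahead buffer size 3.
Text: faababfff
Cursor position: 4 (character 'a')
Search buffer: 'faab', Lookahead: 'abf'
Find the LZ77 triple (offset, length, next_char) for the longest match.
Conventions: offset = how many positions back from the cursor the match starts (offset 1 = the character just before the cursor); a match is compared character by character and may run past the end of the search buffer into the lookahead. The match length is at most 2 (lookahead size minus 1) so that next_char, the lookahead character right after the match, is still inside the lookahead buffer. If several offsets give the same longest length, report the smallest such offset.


Try each offset into the search buffer:
  offset=1 (pos 3, char 'b'): match length 0
  offset=2 (pos 2, char 'a'): match length 2
  offset=3 (pos 1, char 'a'): match length 1
  offset=4 (pos 0, char 'f'): match length 0
Longest match has length 2 at offset 2.
next_char = character at position 4 + 2 = 6 -> 'f'

Best match: offset=2, length=2 (matching 'ab' starting at position 2)
LZ77 triple: (2, 2, 'f')


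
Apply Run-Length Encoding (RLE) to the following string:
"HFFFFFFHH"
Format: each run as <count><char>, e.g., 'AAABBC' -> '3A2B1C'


Scanning runs left to right:
  i=0: run of 'H' x 1 -> '1H'
  i=1: run of 'F' x 6 -> '6F'
  i=7: run of 'H' x 2 -> '2H'

RLE = 1H6F2H


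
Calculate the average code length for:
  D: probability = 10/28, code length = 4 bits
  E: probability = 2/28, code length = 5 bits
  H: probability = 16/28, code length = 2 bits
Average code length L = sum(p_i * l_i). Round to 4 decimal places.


Weighted contributions p_i * l_i:
  D: (10/28) * 4 = 40/28
  E: (2/28) * 5 = 10/28
  H: (16/28) * 2 = 32/28
Sum = (40 + 10 + 32)/28 = 82/28

L = 82/28 = 2.9286 bits/symbol


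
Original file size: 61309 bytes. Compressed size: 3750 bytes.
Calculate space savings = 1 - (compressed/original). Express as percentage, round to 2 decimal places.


ratio = compressed/original = 3750/61309 = 0.061166
savings = 1 - ratio = 1 - 0.061166 = 0.938834
as a percentage: 0.938834 * 100 = 93.88%

Space savings = 1 - 3750/61309 = 93.88%


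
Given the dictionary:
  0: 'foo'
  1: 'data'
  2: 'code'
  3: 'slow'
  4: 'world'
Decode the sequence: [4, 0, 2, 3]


Look up each index in the dictionary:
  4 -> 'world'
  0 -> 'foo'
  2 -> 'code'
  3 -> 'slow'

Decoded: "world foo code slow"


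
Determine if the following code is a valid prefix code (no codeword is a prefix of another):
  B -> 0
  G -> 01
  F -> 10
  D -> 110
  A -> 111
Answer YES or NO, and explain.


Checking each pair (does one codeword prefix another?):
  B='0' vs G='01': prefix -- VIOLATION

NO -- this is NOT a valid prefix code. B (0) is a prefix of G (01).


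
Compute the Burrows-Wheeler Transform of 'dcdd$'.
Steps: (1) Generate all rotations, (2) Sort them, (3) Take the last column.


Rotations (sorted):
  0: $dcdd -> last char: d
  1: cdd$d -> last char: d
  2: d$dcd -> last char: d
  3: dcdd$ -> last char: $
  4: dd$dc -> last char: c


BWT = ddd$c


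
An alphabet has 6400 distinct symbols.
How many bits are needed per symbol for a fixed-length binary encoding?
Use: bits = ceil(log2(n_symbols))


log2(6400) = 12.6439
Bracket: 2^12 = 4096 < 6400 <= 2^13 = 8192
So ceil(log2(6400)) = 13

bits = ceil(log2(6400)) = ceil(12.6439) = 13 bits


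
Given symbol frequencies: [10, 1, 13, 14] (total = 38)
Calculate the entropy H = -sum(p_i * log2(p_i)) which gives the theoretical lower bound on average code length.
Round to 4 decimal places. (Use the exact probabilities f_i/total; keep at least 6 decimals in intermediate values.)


Per-symbol terms -p_i * log2(p_i) with p_i = f_i/38:
  p = 10/38 = 0.263158: log2(p) = -1.925999, -p*log2(p) = 0.506842
  p = 1/38 = 0.026316: log2(p) = -5.247928, -p*log2(p) = 0.138103
  p = 13/38 = 0.342105: log2(p) = -1.547488, -p*log2(p) = 0.529404
  p = 14/38 = 0.368421: log2(p) = -1.440573, -p*log2(p) = 0.530737
H = 0.506842 + 0.138103 + 0.529404 + 0.530737 = 1.705086

H = 1.7051 bits/symbol


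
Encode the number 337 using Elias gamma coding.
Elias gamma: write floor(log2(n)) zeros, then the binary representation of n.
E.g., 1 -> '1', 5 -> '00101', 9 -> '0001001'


num_bits = floor(log2(337)) + 1 = 9
leading_zeros = num_bits - 1 = 8
binary(337) = 101010001

Elias gamma(337) = '00000000' + '101010001' = 00000000101010001 (17 bits)


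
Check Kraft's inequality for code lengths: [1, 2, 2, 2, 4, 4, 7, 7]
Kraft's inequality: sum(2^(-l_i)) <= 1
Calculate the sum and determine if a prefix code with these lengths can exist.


Sum = 2^(-1) + 2^(-2) + 2^(-2) + 2^(-2) + 2^(-4) + 2^(-4) + 2^(-7) + 2^(-7)
    = 0.5 + 0.25 + 0.25 + 0.25 + 0.0625 + 0.0625 + 0.0078125 + 0.0078125
    = 178/128 = 1.390625
Since 1.390625 > 1, Kraft's inequality is NOT satisfied.
A prefix code with these lengths CANNOT exist.

Kraft sum = 1.390625. Not satisfied.
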